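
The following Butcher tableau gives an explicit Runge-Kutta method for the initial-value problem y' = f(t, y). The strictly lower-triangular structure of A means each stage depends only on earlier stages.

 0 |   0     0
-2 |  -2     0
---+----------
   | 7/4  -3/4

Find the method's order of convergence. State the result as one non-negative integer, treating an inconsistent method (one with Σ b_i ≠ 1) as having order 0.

b = (7/4, -3/4)
c = (0, -2)
Σ b_i: 7/4·1 + (-3/4)·1 = 1 ✓
b·c: (-3/4)·(-2) = 3/2 ≠ 1/2 ⇒ order 1.

1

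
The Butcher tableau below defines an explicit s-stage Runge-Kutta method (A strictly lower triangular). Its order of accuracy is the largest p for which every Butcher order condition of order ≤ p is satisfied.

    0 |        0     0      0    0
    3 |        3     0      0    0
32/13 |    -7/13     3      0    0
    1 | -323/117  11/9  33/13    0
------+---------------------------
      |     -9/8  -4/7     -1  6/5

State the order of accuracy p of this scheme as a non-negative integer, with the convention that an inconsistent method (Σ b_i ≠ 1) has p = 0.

0

b = (-9/8, -4/7, -1, 6/5)
c = (0, 3, 32/13, 1)
Ac = (0, 0, 9, 5027/507)
Σ b_i: (-9/8)·1 + (-4/7)·1 + (-1)·1 + 6/5·1 = -419/280 ≠ 1 ⇒ order 0.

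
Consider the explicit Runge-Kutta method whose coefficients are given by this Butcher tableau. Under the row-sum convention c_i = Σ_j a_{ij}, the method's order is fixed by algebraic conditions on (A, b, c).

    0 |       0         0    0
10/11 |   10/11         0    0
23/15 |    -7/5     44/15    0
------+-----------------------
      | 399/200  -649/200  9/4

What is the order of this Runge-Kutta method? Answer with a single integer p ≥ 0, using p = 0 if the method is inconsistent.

b = (399/200, -649/200, 9/4)
c = (0, 10/11, 23/15)
Ac = (0, 0, 8/3)
Σ b_i: 399/200·1 + (-649/200)·1 + 9/4·1 = 1 ✓
b·c: (-649/200)·10/11 + 9/4·23/15 = 1/2 ✓
b·c²: (-649/200)·100/121 + 9/4·529/225 = 2869/1100 ≠ 1/3 ⇒ order 2.
b·Ac: 9/4·8/3 = 6 ≠ 1/6

2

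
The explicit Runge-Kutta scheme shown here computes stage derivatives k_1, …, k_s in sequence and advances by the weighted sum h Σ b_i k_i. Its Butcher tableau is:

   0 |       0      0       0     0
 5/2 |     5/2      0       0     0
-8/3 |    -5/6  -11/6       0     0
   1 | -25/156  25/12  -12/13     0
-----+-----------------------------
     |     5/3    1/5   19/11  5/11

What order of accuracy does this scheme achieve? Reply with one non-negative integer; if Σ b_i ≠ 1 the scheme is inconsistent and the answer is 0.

b = (5/3, 1/5, 19/11, 5/11)
c = (0, 5/2, -8/3, 1)
Ac = (0, 0, -55/12, 2393/312)
Σ b_i: 5/3·1 + 1/5·1 + 19/11·1 + 5/11·1 = 668/165 ≠ 1 ⇒ order 0.

0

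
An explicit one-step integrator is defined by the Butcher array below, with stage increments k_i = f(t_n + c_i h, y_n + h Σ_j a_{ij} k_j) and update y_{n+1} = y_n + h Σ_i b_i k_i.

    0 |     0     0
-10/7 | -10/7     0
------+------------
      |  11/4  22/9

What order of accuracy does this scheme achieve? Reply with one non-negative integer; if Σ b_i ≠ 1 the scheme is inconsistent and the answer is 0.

b = (11/4, 22/9)
c = (0, -10/7)
Σ b_i: 11/4·1 + 22/9·1 = 187/36 ≠ 1 ⇒ order 0.

0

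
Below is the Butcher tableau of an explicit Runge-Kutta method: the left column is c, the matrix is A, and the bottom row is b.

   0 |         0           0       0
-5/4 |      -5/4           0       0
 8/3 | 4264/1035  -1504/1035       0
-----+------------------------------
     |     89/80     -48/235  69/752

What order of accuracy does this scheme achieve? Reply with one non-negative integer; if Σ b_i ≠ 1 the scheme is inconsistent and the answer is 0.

3

b = (89/80, -48/235, 69/752)
c = (0, -5/4, 8/3)
Ac = (0, 0, 376/207)
Σ b_i: 89/80·1 + (-48/235)·1 + 69/752·1 = 1 ✓
b·c: (-48/235)·(-5/4) + 69/752·8/3 = 1/2 ✓
b·c²: (-48/235)·25/16 + 69/752·64/9 = 1/3 ✓
b·Ac: 69/752·376/207 = 1/6 ✓; 3 stages ⇒ order 3.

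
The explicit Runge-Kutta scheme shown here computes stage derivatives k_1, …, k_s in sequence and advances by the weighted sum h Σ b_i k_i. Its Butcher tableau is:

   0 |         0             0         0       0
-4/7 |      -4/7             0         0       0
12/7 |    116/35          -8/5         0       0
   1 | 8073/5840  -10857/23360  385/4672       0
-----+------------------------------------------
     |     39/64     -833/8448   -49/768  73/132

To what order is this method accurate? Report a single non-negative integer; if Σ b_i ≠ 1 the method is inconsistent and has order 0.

4

b = (39/64, -833/8448, -49/768, 73/132)
c = (0, -4/7, 12/7, 1)
Ac = (0, 0, 32/35, 297/730)
Σ b_i: 39/64·1 + (-833/8448)·1 + (-49/768)·1 + 73/132·1 = 1 ✓
b·c: (-833/8448)·(-4/7) + (-49/768)·12/7 + 73/132·1 = 1/2 ✓
b·c²: (-833/8448)·16/49 + (-49/768)·144/49 + 73/132·1 = 1/3 ✓
b·Ac: (-49/768)·32/35 + 73/132·297/730 = 1/6 ✓
b·c³: (-833/8448)·(-64/343) + (-49/768)·1728/343 + 73/132·1 = 1/4 ✓
b·(c∘Ac): (-49/768)·384/245 + 73/132·297/730 = 1/8 ✓
b·Ac²: (-49/768)·(-128/245) + 73/132·33/365 = 1/12 ✓
b·A²c: 73/132·11/146 = 1/24 ✓; 4 stages ⇒ order 4.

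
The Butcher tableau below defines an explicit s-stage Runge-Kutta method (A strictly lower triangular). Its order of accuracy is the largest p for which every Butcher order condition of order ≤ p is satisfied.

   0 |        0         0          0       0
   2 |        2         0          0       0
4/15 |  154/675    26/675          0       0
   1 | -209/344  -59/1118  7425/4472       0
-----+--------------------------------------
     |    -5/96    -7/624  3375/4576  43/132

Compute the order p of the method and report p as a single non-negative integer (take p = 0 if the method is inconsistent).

b = (-5/96, -7/624, 3375/4576, 43/132)
c = (0, 2, 4/15, 1)
Ac = (0, 0, 52/675, 29/86)
Σ b_i: (-5/96)·1 + (-7/624)·1 + 3375/4576·1 + 43/132·1 = 1 ✓
b·c: (-7/624)·2 + 3375/4576·4/15 + 43/132·1 = 1/2 ✓
b·c²: (-7/624)·4 + 3375/4576·16/225 + 43/132·1 = 1/3 ✓
b·Ac: 3375/4576·52/675 + 43/132·29/86 = 1/6 ✓
b·c³: (-7/624)·8 + 3375/4576·64/3375 + 43/132·1 = 1/4 ✓
b·(c∘Ac): 3375/4576·208/10125 + 43/132·29/86 = 1/8 ✓
b·Ac²: 3375/4576·104/675 + 43/132·(-4/43) = 1/12 ✓
b·A²c: 43/132·11/86 = 1/24 ✓; 4 stages ⇒ order 4.

4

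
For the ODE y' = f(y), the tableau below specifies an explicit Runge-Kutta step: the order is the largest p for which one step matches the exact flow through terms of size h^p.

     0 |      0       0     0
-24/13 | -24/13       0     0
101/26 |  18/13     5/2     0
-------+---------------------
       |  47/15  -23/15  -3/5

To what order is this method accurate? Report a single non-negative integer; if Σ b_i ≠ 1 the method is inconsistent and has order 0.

2

b = (47/15, -23/15, -3/5)
c = (0, -24/13, 101/26)
Ac = (0, 0, -60/13)
Σ b_i: 47/15·1 + (-23/15)·1 + (-3/5)·1 = 1 ✓
b·c: (-23/15)·(-24/13) + (-3/5)·101/26 = 1/2 ✓
b·c²: (-23/15)·576/169 + (-3/5)·10201/676 = -48267/3380 ≠ 1/3 ⇒ order 2.
b·Ac: (-3/5)·(-60/13) = 36/13 ≠ 1/6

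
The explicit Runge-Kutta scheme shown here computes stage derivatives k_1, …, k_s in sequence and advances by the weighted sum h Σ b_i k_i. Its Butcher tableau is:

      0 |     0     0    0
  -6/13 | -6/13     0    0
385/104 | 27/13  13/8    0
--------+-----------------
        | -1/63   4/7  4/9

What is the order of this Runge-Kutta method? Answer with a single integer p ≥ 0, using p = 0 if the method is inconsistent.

1

b = (-1/63, 4/7, 4/9)
c = (0, -6/13, 385/104)
Ac = (0, 0, -3/4)
Σ b_i: (-1/63)·1 + 4/7·1 + 4/9·1 = 1 ✓
b·c: 4/7·(-6/13) + 4/9·385/104 = 2263/1638 ≠ 1/2 ⇒ order 1.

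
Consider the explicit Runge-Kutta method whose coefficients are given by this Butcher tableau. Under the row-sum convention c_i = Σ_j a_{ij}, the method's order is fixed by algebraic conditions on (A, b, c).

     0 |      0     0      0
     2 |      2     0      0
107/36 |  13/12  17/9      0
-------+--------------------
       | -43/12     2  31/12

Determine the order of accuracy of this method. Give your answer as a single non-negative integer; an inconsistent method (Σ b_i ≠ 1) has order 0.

1

b = (-43/12, 2, 31/12)
c = (0, 2, 107/36)
Ac = (0, 0, 34/9)
Σ b_i: (-43/12)·1 + 2·1 + 31/12·1 = 1 ✓
b·c: 2·2 + 31/12·107/36 = 5045/432 ≠ 1/2 ⇒ order 1.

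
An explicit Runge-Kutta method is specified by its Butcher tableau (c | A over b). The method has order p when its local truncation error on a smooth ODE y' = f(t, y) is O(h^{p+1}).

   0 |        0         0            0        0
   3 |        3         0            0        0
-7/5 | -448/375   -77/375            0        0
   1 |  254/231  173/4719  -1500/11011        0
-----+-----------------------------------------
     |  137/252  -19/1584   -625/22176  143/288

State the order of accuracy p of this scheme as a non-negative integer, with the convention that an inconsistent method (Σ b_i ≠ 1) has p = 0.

4

b = (137/252, -19/1584, -625/22176, 143/288)
c = (0, 3, -7/5, 1)
Ac = (0, 0, -77/125, 43/143)
Σ b_i: 137/252·1 + (-19/1584)·1 + (-625/22176)·1 + 143/288·1 = 1 ✓
b·c: (-19/1584)·3 + (-625/22176)·(-7/5) + 143/288·1 = 1/2 ✓
b·c²: (-19/1584)·9 + (-625/22176)·49/25 + 143/288·1 = 1/3 ✓
b·Ac: (-625/22176)·(-77/125) + 143/288·43/143 = 1/6 ✓
b·c³: (-19/1584)·27 + (-625/22176)·(-343/125) + 143/288·1 = 1/4 ✓
b·(c∘Ac): (-625/22176)·539/625 + 143/288·43/143 = 1/8 ✓
b·Ac²: (-625/22176)·(-231/125) + 143/288·9/143 = 1/12 ✓
b·A²c: 143/288·12/143 = 1/24 ✓; 4 stages ⇒ order 4.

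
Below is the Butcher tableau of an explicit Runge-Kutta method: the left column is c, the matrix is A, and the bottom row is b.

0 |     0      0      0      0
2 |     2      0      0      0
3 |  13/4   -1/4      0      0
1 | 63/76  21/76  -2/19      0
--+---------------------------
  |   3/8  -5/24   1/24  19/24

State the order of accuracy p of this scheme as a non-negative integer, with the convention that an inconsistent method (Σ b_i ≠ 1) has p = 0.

b = (3/8, -5/24, 1/24, 19/24)
c = (0, 2, 3, 1)
Ac = (0, 0, -1/2, 9/38)
Σ b_i: 3/8·1 + (-5/24)·1 + 1/24·1 + 19/24·1 = 1 ✓
b·c: (-5/24)·2 + 1/24·3 + 19/24·1 = 1/2 ✓
b·c²: (-5/24)·4 + 1/24·9 + 19/24·1 = 1/3 ✓
b·Ac: 1/24·(-1/2) + 19/24·9/38 = 1/6 ✓
b·c³: (-5/24)·8 + 1/24·27 + 19/24·1 = 1/4 ✓
b·(c∘Ac): 1/24·(-3/2) + 19/24·9/38 = 1/8 ✓
b·Ac²: 1/24·(-1) + 19/24·3/19 = 1/12 ✓
b·A²c: 19/24·1/19 = 1/24 ✓; 4 stages ⇒ order 4.

4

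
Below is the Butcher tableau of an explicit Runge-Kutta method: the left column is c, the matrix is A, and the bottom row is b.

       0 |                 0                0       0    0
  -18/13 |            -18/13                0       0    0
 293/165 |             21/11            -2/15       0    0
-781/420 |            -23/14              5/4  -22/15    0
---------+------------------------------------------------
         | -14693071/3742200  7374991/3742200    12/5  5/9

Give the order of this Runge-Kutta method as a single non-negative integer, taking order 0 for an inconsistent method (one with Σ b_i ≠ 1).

b = (-14693071/3742200, 7374991/3742200, 12/5, 5/9)
c = (0, -18/13, 293/165, -781/420)
Ac = (0, 0, 12/65, -25361/5850)
Σ b_i: (-14693071/3742200)·1 + 7374991/3742200·1 + 12/5·1 + 5/9·1 = 1 ✓
b·c: 7374991/3742200·(-18/13) + 12/5·293/165 + 5/9·(-781/420) = 1/2 ✓
b·c²: 7374991/3742200·324/169 + 12/5·85849/27225 + 5/9·609961/176400 = 12743157793/960498000 ≠ 1/3 ⇒ order 2.
b·Ac: 12/5·12/65 + 5/9·(-25361/5850) = -103477/52650 ≠ 1/6

2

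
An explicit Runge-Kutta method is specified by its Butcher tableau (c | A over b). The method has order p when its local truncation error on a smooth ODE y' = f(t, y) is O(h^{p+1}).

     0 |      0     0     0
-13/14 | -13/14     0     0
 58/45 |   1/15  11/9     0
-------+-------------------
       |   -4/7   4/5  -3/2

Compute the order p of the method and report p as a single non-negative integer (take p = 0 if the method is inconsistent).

b = (-4/7, 4/5, -3/2)
c = (0, -13/14, 58/45)
Ac = (0, 0, -143/126)
Σ b_i: (-4/7)·1 + 4/5·1 + (-3/2)·1 = -89/70 ≠ 1 ⇒ order 0.

0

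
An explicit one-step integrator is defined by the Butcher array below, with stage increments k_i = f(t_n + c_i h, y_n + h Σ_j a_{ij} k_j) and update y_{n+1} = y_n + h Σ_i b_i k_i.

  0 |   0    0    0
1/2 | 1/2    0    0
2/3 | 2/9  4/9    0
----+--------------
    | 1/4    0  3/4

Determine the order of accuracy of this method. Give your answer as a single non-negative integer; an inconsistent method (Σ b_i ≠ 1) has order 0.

b = (1/4, 0, 3/4)
c = (0, 1/2, 2/3)
Ac = (0, 0, 2/9)
Σ b_i: 1/4·1 + 3/4·1 = 1 ✓
b·c: 3/4·2/3 = 1/2 ✓
b·c²: 3/4·4/9 = 1/3 ✓
b·Ac: 3/4·2/9 = 1/6 ✓; 3 stages ⇒ order 3.

3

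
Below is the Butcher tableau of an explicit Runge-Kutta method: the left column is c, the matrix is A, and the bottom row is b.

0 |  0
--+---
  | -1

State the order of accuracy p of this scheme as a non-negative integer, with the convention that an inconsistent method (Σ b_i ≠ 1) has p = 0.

0

b = (-1)
c = (0)
Σ b_i: (-1)·1 = -1 ≠ 1 ⇒ order 0.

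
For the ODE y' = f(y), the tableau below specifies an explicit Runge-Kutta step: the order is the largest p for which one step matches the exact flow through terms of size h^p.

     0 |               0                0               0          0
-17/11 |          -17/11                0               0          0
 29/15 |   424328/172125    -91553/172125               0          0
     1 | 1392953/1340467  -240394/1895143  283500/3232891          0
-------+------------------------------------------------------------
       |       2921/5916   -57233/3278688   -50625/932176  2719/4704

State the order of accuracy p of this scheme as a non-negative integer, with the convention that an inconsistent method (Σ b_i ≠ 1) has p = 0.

4

b = (2921/5916, -57233/3278688, -50625/932176, 2719/4704)
c = (0, -17/11, 29/15, 1)
Ac = (0, 0, 8323/10125, 994/2719)
Σ b_i: 2921/5916·1 + (-57233/3278688)·1 + (-50625/932176)·1 + 2719/4704·1 = 1 ✓
b·c: (-57233/3278688)·(-17/11) + (-50625/932176)·29/15 + 2719/4704·1 = 1/2 ✓
b·c²: (-57233/3278688)·289/121 + (-50625/932176)·841/225 + 2719/4704·1 = 1/3 ✓
b·Ac: (-50625/932176)·8323/10125 + 2719/4704·994/2719 = 1/6 ✓
b·c³: (-57233/3278688)·(-4913/1331) + (-50625/932176)·24389/3375 + 2719/4704·1 = 1/4 ✓
b·(c∘Ac): (-50625/932176)·241367/151875 + 2719/4704·994/2719 = 1/8 ✓
b·Ac²: (-50625/932176)·(-141491/111375) + 2719/4704·742/29909 = 1/12 ✓
b·A²c: 2719/4704·196/2719 = 1/24 ✓; 4 stages ⇒ order 4.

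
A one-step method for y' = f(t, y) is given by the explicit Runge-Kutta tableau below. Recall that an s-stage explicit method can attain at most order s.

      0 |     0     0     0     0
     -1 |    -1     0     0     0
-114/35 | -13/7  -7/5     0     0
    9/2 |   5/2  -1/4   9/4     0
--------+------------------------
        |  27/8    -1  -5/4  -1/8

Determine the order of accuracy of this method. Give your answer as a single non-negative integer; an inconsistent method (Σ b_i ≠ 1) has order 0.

1

b = (27/8, -1, -5/4, -1/8)
c = (0, -1, -114/35, 9/2)
Ac = (0, 0, 7/5, -991/140)
Σ b_i: 27/8·1 + (-1)·1 + (-5/4)·1 + (-1/8)·1 = 1 ✓
b·c: (-1)·(-1) + (-5/4)·(-114/35) + (-1/8)·9/2 = 505/112 ≠ 1/2 ⇒ order 1.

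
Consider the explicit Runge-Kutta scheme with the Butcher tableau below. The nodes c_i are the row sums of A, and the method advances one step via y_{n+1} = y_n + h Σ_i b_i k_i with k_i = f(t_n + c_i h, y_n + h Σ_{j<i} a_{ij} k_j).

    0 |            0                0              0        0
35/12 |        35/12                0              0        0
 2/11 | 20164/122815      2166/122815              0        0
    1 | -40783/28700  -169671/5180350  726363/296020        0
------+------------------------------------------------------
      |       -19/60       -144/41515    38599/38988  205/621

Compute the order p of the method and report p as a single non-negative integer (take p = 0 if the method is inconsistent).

b = (-19/60, -144/41515, 38599/38988, 205/621)
c = (0, 35/12, 2/11, 1)
Ac = (0, 0, 361/7018, 115/328)
Σ b_i: (-19/60)·1 + (-144/41515)·1 + 38599/38988·1 + 205/621·1 = 1 ✓
b·c: (-144/41515)·35/12 + 38599/38988·2/11 + 205/621·1 = 1/2 ✓
b·c²: (-144/41515)·1225/144 + 38599/38988·4/121 + 205/621·1 = 1/3 ✓
b·Ac: 38599/38988·361/7018 + 205/621·115/328 = 1/6 ✓
b·c³: (-144/41515)·42875/1728 + 38599/38988·8/1331 + 205/621·1 = 1/4 ✓
b·(c∘Ac): 38599/38988·361/38599 + 205/621·115/328 = 1/8 ✓
b·Ac²: 38599/38988·12635/84216 + 205/621·(-3887/19680) = 1/12 ✓
b·A²c: 205/621·207/1640 = 1/24 ✓; 4 stages ⇒ order 4.

4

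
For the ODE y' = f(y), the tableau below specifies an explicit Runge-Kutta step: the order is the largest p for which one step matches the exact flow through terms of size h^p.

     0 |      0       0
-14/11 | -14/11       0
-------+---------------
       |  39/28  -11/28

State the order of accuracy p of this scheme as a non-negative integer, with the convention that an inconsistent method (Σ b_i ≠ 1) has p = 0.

b = (39/28, -11/28)
c = (0, -14/11)
Σ b_i: 39/28·1 + (-11/28)·1 = 1 ✓
b·c: (-11/28)·(-14/11) = 1/2 ✓; 2 stages ⇒ order 2.

2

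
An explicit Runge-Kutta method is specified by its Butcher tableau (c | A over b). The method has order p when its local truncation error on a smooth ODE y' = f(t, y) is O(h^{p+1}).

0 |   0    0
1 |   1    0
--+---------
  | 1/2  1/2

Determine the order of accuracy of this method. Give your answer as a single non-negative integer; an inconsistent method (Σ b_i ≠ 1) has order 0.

2

b = (1/2, 1/2)
c = (0, 1)
Σ b_i: 1/2·1 + 1/2·1 = 1 ✓
b·c: 1/2·1 = 1/2 ✓; 2 stages ⇒ order 2.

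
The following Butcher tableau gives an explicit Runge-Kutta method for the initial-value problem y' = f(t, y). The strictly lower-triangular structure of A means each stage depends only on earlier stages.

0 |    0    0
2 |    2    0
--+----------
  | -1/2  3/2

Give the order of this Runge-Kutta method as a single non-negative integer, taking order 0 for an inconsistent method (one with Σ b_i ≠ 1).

b = (-1/2, 3/2)
c = (0, 2)
Σ b_i: (-1/2)·1 + 3/2·1 = 1 ✓
b·c: 3/2·2 = 3 ≠ 1/2 ⇒ order 1.

1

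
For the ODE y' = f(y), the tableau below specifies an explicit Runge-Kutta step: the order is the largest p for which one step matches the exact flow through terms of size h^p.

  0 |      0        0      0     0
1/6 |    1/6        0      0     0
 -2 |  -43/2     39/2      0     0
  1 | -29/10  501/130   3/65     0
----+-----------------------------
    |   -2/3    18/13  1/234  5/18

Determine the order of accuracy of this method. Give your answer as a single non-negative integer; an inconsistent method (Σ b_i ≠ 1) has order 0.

b = (-2/3, 18/13, 1/234, 5/18)
c = (0, 1/6, -2, 1)
Ac = (0, 0, 13/4, 11/20)
Σ b_i: (-2/3)·1 + 18/13·1 + 1/234·1 + 5/18·1 = 1 ✓
b·c: 18/13·1/6 + 1/234·(-2) + 5/18·1 = 1/2 ✓
b·c²: 18/13·1/36 + 1/234·4 + 5/18·1 = 1/3 ✓
b·Ac: 1/234·13/4 + 5/18·11/20 = 1/6 ✓
b·c³: 18/13·1/216 + 1/234·(-8) + 5/18·1 = 1/4 ✓
b·(c∘Ac): 1/234·(-13/2) + 5/18·11/20 = 1/8 ✓
b·Ac²: 1/234·13/24 + 5/18·7/24 = 1/12 ✓
b·A²c: 5/18·3/20 = 1/24 ✓; 4 stages ⇒ order 4.

4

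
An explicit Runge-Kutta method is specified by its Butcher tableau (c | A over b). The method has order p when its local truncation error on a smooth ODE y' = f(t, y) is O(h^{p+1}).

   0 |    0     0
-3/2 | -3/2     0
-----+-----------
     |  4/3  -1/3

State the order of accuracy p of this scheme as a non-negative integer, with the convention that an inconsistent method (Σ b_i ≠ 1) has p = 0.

b = (4/3, -1/3)
c = (0, -3/2)
Σ b_i: 4/3·1 + (-1/3)·1 = 1 ✓
b·c: (-1/3)·(-3/2) = 1/2 ✓; 2 stages ⇒ order 2.

2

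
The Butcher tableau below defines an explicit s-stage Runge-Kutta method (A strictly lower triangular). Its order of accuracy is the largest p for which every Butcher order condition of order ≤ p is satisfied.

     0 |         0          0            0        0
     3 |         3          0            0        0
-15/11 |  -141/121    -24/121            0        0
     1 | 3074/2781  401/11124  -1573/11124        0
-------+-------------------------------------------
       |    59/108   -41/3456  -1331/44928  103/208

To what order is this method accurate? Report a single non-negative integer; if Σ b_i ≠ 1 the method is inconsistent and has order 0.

4

b = (59/108, -41/3456, -1331/44928, 103/208)
c = (0, 3, -15/11, 1)
Ac = (0, 0, -72/121, 31/103)
Σ b_i: 59/108·1 + (-41/3456)·1 + (-1331/44928)·1 + 103/208·1 = 1 ✓
b·c: (-41/3456)·3 + (-1331/44928)·(-15/11) + 103/208·1 = 1/2 ✓
b·c²: (-41/3456)·9 + (-1331/44928)·225/121 + 103/208·1 = 1/3 ✓
b·Ac: (-1331/44928)·(-72/121) + 103/208·31/103 = 1/6 ✓
b·c³: (-41/3456)·27 + (-1331/44928)·(-3375/1331) + 103/208·1 = 1/4 ✓
b·(c∘Ac): (-1331/44928)·1080/1331 + 103/208·31/103 = 1/8 ✓
b·Ac²: (-1331/44928)·(-216/121) + 103/208·19/309 = 1/12 ✓
b·A²c: 103/208·26/309 = 1/24 ✓; 4 stages ⇒ order 4.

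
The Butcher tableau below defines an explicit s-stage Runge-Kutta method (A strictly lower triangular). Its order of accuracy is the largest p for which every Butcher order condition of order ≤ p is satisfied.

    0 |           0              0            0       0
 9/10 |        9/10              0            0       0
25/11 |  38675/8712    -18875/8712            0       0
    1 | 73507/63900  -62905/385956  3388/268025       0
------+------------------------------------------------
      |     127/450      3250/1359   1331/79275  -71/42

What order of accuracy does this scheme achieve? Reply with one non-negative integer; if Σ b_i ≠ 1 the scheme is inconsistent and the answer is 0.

4

b = (127/450, 3250/1359, 1331/79275, -71/42)
c = (0, 9/10, 25/11, 1)
Ac = (0, 0, -3775/1936, -67/568)
Σ b_i: 127/450·1 + 3250/1359·1 + 1331/79275·1 + (-71/42)·1 = 1 ✓
b·c: 3250/1359·9/10 + 1331/79275·25/11 + (-71/42)·1 = 1/2 ✓
b·c²: 3250/1359·81/100 + 1331/79275·625/121 + (-71/42)·1 = 1/3 ✓
b·Ac: 1331/79275·(-3775/1936) + (-71/42)·(-67/568) = 1/6 ✓
b·c³: 3250/1359·729/1000 + 1331/79275·15625/1331 + (-71/42)·1 = 1/4 ✓
b·(c∘Ac): 1331/79275·(-94375/21296) + (-71/42)·(-67/568) = 1/8 ✓
b·Ac²: 1331/79275·(-6795/3872) + (-71/42)·(-379/5680) = 1/12 ✓
b·A²c: (-71/42)·(-7/284) = 1/24 ✓; 4 stages ⇒ order 4.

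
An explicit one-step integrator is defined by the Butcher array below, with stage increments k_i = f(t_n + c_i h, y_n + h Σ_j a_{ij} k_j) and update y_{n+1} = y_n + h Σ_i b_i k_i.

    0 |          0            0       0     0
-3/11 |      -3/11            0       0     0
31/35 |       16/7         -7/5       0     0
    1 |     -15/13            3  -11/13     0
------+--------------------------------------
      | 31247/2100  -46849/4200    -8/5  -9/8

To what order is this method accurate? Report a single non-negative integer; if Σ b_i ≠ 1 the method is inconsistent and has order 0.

b = (31247/2100, -46849/4200, -8/5, -9/8)
c = (0, -3/11, 31/35, 1)
Ac = (0, 0, 21/55, -7846/5005)
Σ b_i: 31247/2100·1 + (-46849/4200)·1 + (-8/5)·1 + (-9/8)·1 = 1 ✓
b·c: (-46849/4200)·(-3/11) + (-8/5)·31/35 + (-9/8)·1 = 1/2 ✓
b·c²: (-46849/4200)·9/121 + (-8/5)·961/1225 + (-9/8)·1 = -865057/269500 ≠ 1/3 ⇒ order 2.
b·Ac: (-8/5)·21/55 + (-9/8)·(-7846/5005) = 115383/100100 ≠ 1/6

2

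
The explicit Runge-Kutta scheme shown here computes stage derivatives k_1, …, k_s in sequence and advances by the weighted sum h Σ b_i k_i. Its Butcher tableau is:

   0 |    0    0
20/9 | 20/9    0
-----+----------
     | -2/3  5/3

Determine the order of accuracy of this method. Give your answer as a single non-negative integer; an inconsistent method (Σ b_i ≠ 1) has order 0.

b = (-2/3, 5/3)
c = (0, 20/9)
Σ b_i: (-2/3)·1 + 5/3·1 = 1 ✓
b·c: 5/3·20/9 = 100/27 ≠ 1/2 ⇒ order 1.

1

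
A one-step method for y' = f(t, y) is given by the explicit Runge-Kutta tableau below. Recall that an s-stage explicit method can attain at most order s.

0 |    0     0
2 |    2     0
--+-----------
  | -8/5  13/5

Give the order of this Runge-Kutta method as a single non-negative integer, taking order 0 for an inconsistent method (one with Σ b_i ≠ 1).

b = (-8/5, 13/5)
c = (0, 2)
Σ b_i: (-8/5)·1 + 13/5·1 = 1 ✓
b·c: 13/5·2 = 26/5 ≠ 1/2 ⇒ order 1.

1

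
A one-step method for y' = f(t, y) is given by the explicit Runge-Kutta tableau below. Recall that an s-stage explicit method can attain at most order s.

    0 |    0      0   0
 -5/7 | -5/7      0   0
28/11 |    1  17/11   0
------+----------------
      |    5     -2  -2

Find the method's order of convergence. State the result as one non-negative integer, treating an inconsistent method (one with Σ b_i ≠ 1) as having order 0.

b = (5, -2, -2)
c = (0, -5/7, 28/11)
Ac = (0, 0, -85/77)
Σ b_i: 5·1 + (-2)·1 + (-2)·1 = 1 ✓
b·c: (-2)·(-5/7) + (-2)·28/11 = -282/77 ≠ 1/2 ⇒ order 1.

1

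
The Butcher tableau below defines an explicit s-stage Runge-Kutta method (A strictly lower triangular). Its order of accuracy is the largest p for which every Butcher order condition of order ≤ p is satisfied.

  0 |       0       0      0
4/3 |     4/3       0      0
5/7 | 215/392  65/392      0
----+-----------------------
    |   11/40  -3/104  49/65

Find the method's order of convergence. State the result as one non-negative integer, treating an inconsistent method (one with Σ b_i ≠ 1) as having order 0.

3

b = (11/40, -3/104, 49/65)
c = (0, 4/3, 5/7)
Ac = (0, 0, 65/294)
Σ b_i: 11/40·1 + (-3/104)·1 + 49/65·1 = 1 ✓
b·c: (-3/104)·4/3 + 49/65·5/7 = 1/2 ✓
b·c²: (-3/104)·16/9 + 49/65·25/49 = 1/3 ✓
b·Ac: 49/65·65/294 = 1/6 ✓; 3 stages ⇒ order 3.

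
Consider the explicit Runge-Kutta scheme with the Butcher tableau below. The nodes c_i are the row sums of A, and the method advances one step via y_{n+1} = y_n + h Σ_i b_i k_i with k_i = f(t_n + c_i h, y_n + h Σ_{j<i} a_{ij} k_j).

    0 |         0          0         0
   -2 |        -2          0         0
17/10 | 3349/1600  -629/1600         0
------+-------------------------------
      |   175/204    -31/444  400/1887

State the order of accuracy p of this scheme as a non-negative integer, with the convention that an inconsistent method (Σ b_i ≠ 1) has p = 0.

3

b = (175/204, -31/444, 400/1887)
c = (0, -2, 17/10)
Ac = (0, 0, 629/800)
Σ b_i: 175/204·1 + (-31/444)·1 + 400/1887·1 = 1 ✓
b·c: (-31/444)·(-2) + 400/1887·17/10 = 1/2 ✓
b·c²: (-31/444)·4 + 400/1887·289/100 = 1/3 ✓
b·Ac: 400/1887·629/800 = 1/6 ✓; 3 stages ⇒ order 3.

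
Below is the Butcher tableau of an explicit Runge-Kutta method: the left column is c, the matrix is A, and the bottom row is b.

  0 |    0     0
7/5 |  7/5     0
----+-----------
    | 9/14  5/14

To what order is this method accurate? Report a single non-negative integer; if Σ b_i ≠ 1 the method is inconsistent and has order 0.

b = (9/14, 5/14)
c = (0, 7/5)
Σ b_i: 9/14·1 + 5/14·1 = 1 ✓
b·c: 5/14·7/5 = 1/2 ✓; 2 stages ⇒ order 2.

2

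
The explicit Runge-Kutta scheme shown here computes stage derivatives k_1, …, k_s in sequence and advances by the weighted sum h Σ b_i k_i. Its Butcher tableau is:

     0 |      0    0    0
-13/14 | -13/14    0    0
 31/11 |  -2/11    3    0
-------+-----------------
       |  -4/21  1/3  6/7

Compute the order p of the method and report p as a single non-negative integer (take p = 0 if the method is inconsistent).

b = (-4/21, 1/3, 6/7)
c = (0, -13/14, 31/11)
Ac = (0, 0, -39/14)
Σ b_i: (-4/21)·1 + 1/3·1 + 6/7·1 = 1 ✓
b·c: 1/3·(-13/14) + 6/7·31/11 = 139/66 ≠ 1/2 ⇒ order 1.

1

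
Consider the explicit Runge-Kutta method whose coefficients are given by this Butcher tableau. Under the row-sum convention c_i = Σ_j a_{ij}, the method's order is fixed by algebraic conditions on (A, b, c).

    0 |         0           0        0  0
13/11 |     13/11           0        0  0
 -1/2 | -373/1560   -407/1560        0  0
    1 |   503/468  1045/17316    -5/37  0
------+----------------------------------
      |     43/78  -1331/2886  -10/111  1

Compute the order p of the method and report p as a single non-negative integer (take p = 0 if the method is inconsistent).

4

b = (43/78, -1331/2886, -10/111, 1)
c = (0, 13/11, -1/2, 1)
Ac = (0, 0, -37/120, 5/36)
Σ b_i: 43/78·1 + (-1331/2886)·1 + (-10/111)·1 + 1·1 = 1 ✓
b·c: (-1331/2886)·13/11 + (-10/111)·(-1/2) + 1·1 = 1/2 ✓
b·c²: (-1331/2886)·169/121 + (-10/111)·1/4 + 1·1 = 1/3 ✓
b·Ac: (-10/111)·(-37/120) + 1·5/36 = 1/6 ✓
b·c³: (-1331/2886)·2197/1331 + (-10/111)·(-1/8) + 1·1 = 1/4 ✓
b·(c∘Ac): (-10/111)·37/240 + 1·5/36 = 1/8 ✓
b·Ac²: (-10/111)·(-481/1320) + 1·5/99 = 1/12 ✓
b·A²c: 1·1/24 = 1/24 ✓; 4 stages ⇒ order 4.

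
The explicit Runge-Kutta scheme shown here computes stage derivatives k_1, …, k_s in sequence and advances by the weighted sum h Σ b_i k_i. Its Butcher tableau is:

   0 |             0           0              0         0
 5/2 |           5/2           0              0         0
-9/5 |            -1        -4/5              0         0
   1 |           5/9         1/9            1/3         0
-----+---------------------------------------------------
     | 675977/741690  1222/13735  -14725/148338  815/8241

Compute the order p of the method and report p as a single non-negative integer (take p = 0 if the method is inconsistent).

b = (675977/741690, 1222/13735, -14725/148338, 815/8241)
c = (0, 5/2, -9/5, 1)
Ac = (0, 0, -2, -29/90)
Σ b_i: 675977/741690·1 + 1222/13735·1 + (-14725/148338)·1 + 815/8241·1 = 1 ✓
b·c: 1222/13735·5/2 + (-14725/148338)·(-9/5) + 815/8241·1 = 1/2 ✓
b·c²: 1222/13735·25/4 + (-14725/148338)·81/25 + 815/8241·1 = 1/3 ✓
b·Ac: (-14725/148338)·(-2) + 815/8241·(-29/90) = 1/6 ✓
b·c³: 1222/13735·125/8 + (-14725/148338)·(-729/125) + 815/8241·1 = 340843/164820 ≠ 1/4 ⇒ order 3.
b·(c∘Ac): (-14725/148338)·18/5 + 815/8241·(-29/90) = -57737/148338 ≠ 1/8
b·Ac²: (-14725/148338)·(-5) + 815/8241·1597/900 = 110729/164820 ≠ 1/12
b·A²c: 815/8241·(-2/3) = -1630/24723 ≠ 1/24

3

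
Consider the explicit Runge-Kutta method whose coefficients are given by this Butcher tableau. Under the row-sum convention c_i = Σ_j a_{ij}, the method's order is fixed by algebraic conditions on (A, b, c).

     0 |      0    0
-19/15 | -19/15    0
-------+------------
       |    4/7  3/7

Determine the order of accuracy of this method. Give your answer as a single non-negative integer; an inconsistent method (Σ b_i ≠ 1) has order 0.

b = (4/7, 3/7)
c = (0, -19/15)
Σ b_i: 4/7·1 + 3/7·1 = 1 ✓
b·c: 3/7·(-19/15) = -19/35 ≠ 1/2 ⇒ order 1.

1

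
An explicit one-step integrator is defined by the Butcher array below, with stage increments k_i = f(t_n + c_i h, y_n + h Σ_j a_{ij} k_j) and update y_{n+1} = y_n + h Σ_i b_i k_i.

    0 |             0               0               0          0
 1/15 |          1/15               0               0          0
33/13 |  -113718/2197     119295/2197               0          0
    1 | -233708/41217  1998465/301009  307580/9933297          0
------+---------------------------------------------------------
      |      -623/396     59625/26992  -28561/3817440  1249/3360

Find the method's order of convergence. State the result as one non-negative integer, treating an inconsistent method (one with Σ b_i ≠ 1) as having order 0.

4

b = (-623/396, 59625/26992, -28561/3817440, 1249/3360)
c = (0, 1/15, 33/13, 1)
Ac = (0, 0, 7953/2197, 651/1249)
Σ b_i: (-623/396)·1 + 59625/26992·1 + (-28561/3817440)·1 + 1249/3360·1 = 1 ✓
b·c: 59625/26992·1/15 + (-28561/3817440)·33/13 + 1249/3360·1 = 1/2 ✓
b·c²: 59625/26992·1/225 + (-28561/3817440)·1089/169 + 1249/3360·1 = 1/3 ✓
b·Ac: (-28561/3817440)·7953/2197 + 1249/3360·651/1249 = 1/6 ✓
b·c³: 59625/26992·1/3375 + (-28561/3817440)·35937/2197 + 1249/3360·1 = 1/4 ✓
b·(c∘Ac): (-28561/3817440)·262449/28561 + 1249/3360·651/1249 = 1/8 ✓
b·Ac²: (-28561/3817440)·2651/10985 + 1249/3360·4291/18735 = 1/12 ✓
b·A²c: 1249/3360·140/1249 = 1/24 ✓; 4 stages ⇒ order 4.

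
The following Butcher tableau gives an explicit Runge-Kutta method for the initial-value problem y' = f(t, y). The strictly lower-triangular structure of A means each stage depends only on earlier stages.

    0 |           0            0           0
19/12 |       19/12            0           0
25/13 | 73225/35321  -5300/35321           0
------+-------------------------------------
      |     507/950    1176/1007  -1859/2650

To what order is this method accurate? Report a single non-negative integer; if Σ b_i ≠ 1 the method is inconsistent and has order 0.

b = (507/950, 1176/1007, -1859/2650)
c = (0, 19/12, 25/13)
Ac = (0, 0, -1325/5577)
Σ b_i: 507/950·1 + 1176/1007·1 + (-1859/2650)·1 = 1 ✓
b·c: 1176/1007·19/12 + (-1859/2650)·25/13 = 1/2 ✓
b·c²: 1176/1007·361/144 + (-1859/2650)·625/169 = 1/3 ✓
b·Ac: (-1859/2650)·(-1325/5577) = 1/6 ✓; 3 stages ⇒ order 3.

3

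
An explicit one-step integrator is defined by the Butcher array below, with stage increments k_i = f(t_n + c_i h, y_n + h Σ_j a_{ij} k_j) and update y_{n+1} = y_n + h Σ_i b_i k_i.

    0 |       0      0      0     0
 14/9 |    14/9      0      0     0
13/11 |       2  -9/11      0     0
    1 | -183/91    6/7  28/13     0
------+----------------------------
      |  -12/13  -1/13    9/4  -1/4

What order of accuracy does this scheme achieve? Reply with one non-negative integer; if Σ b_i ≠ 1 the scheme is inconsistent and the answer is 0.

b = (-12/13, -1/13, 9/4, -1/4)
c = (0, 14/9, 13/11, 1)
Ac = (0, 0, -14/11, 128/33)
Σ b_i: (-12/13)·1 + (-1/13)·1 + 9/4·1 + (-1/4)·1 = 1 ✓
b·c: (-1/13)·14/9 + 9/4·13/11 + (-1/4)·1 = 5893/2574 ≠ 1/2 ⇒ order 1.

1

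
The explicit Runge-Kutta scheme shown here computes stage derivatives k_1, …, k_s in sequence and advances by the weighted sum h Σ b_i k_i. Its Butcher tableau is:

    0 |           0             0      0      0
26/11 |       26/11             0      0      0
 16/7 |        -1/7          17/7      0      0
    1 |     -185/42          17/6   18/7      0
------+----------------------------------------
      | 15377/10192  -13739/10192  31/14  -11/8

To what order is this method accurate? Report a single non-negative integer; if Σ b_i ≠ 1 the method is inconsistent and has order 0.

2

b = (15377/10192, -13739/10192, 31/14, -11/8)
c = (0, 26/11, 16/7, 1)
Ac = (0, 0, 442/77, 20333/1617)
Σ b_i: 15377/10192·1 + (-13739/10192)·1 + 31/14·1 + (-11/8)·1 = 1 ✓
b·c: (-13739/10192)·26/11 + 31/14·16/7 + (-11/8)·1 = 1/2 ✓
b·c²: (-13739/10192)·676/121 + 31/14·256/49 + (-11/8)·1 = 80363/30184 ≠ 1/3 ⇒ order 2.
b·Ac: 31/14·442/77 + (-11/8)·20333/1617 = -59239/12936 ≠ 1/6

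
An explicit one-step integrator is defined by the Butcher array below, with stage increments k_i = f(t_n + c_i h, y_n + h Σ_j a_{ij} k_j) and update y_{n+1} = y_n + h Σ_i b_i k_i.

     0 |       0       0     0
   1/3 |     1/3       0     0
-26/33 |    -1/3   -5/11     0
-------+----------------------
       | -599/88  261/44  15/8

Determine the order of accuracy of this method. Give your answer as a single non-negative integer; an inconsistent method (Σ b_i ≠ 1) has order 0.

2

b = (-599/88, 261/44, 15/8)
c = (0, 1/3, -26/33)
Ac = (0, 0, -5/33)
Σ b_i: (-599/88)·1 + 261/44·1 + 15/8·1 = 1 ✓
b·c: 261/44·1/3 + 15/8·(-26/33) = 1/2 ✓
b·c²: 261/44·1/9 + 15/8·676/1089 = 2647/1452 ≠ 1/3 ⇒ order 2.
b·Ac: 15/8·(-5/33) = -25/88 ≠ 1/6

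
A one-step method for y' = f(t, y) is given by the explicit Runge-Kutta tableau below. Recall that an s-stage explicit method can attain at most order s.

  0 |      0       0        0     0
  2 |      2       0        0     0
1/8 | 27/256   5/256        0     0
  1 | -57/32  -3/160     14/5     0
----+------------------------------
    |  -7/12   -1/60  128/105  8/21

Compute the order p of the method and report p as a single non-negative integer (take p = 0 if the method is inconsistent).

b = (-7/12, -1/60, 128/105, 8/21)
c = (0, 2, 1/8, 1)
Ac = (0, 0, 5/128, 5/16)
Σ b_i: (-7/12)·1 + (-1/60)·1 + 128/105·1 + 8/21·1 = 1 ✓
b·c: (-1/60)·2 + 128/105·1/8 + 8/21·1 = 1/2 ✓
b·c²: (-1/60)·4 + 128/105·1/64 + 8/21·1 = 1/3 ✓
b·Ac: 128/105·5/128 + 8/21·5/16 = 1/6 ✓
b·c³: (-1/60)·8 + 128/105·1/512 + 8/21·1 = 1/4 ✓
b·(c∘Ac): 128/105·5/1024 + 8/21·5/16 = 1/8 ✓
b·Ac²: 128/105·5/64 + 8/21·(-1/32) = 1/12 ✓
b·A²c: 8/21·7/64 = 1/24 ✓; 4 stages ⇒ order 4.

4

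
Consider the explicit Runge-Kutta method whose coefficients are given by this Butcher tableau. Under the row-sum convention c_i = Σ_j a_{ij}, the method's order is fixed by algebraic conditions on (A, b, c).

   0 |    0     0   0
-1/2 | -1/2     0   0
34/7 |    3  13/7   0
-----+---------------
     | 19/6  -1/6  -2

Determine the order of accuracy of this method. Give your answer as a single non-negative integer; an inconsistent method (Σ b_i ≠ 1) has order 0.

1

b = (19/6, -1/6, -2)
c = (0, -1/2, 34/7)
Ac = (0, 0, -13/14)
Σ b_i: 19/6·1 + (-1/6)·1 + (-2)·1 = 1 ✓
b·c: (-1/6)·(-1/2) + (-2)·34/7 = -809/84 ≠ 1/2 ⇒ order 1.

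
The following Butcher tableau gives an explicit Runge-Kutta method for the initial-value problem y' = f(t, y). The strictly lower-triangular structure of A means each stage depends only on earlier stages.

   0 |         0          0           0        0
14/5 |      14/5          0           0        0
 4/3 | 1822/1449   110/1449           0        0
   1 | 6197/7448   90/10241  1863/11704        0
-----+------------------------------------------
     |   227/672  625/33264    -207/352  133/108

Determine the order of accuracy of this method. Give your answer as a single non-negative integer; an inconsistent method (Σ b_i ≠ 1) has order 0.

4

b = (227/672, 625/33264, -207/352, 133/108)
c = (0, 14/5, 4/3, 1)
Ac = (0, 0, 44/207, 9/38)
Σ b_i: 227/672·1 + 625/33264·1 + (-207/352)·1 + 133/108·1 = 1 ✓
b·c: 625/33264·14/5 + (-207/352)·4/3 + 133/108·1 = 1/2 ✓
b·c²: 625/33264·196/25 + (-207/352)·16/9 + 133/108·1 = 1/3 ✓
b·Ac: (-207/352)·44/207 + 133/108·9/38 = 1/6 ✓
b·c³: 625/33264·2744/125 + (-207/352)·64/27 + 133/108·1 = 1/4 ✓
b·(c∘Ac): (-207/352)·176/621 + 133/108·9/38 = 1/8 ✓
b·Ac²: (-207/352)·616/1035 + 133/108·234/665 = 1/12 ✓
b·A²c: 133/108·9/266 = 1/24 ✓; 4 stages ⇒ order 4.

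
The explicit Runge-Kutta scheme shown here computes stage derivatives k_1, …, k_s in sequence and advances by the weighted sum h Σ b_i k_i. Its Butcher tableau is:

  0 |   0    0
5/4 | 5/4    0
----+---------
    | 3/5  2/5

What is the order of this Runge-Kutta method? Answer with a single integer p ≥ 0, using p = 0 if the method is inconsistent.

2

b = (3/5, 2/5)
c = (0, 5/4)
Σ b_i: 3/5·1 + 2/5·1 = 1 ✓
b·c: 2/5·5/4 = 1/2 ✓; 2 stages ⇒ order 2.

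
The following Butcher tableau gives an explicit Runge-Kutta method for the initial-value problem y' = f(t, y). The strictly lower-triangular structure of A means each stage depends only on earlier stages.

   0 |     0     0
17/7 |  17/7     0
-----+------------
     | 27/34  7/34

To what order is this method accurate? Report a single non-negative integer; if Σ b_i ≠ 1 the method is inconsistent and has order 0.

b = (27/34, 7/34)
c = (0, 17/7)
Σ b_i: 27/34·1 + 7/34·1 = 1 ✓
b·c: 7/34·17/7 = 1/2 ✓; 2 stages ⇒ order 2.

2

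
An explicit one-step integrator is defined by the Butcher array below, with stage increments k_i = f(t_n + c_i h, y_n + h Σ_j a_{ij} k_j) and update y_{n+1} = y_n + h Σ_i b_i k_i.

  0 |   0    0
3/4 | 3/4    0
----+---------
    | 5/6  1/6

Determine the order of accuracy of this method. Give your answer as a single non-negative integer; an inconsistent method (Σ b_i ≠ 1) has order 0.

1

b = (5/6, 1/6)
c = (0, 3/4)
Σ b_i: 5/6·1 + 1/6·1 = 1 ✓
b·c: 1/6·3/4 = 1/8 ≠ 1/2 ⇒ order 1.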